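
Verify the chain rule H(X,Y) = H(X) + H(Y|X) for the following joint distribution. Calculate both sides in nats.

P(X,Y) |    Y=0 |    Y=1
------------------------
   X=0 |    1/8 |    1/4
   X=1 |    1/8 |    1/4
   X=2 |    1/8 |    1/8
H(X,Y) = 1.7329, H(X) = 1.0822, H(Y|X) = 0.6507 (all in nats)

Chain rule: H(X,Y) = H(X) + H(Y|X)

Left side — joint entropy directly:
H(X,Y) = -Σ p(x,y) log p(x,y) = 1.7329 nats

Right side — compute H(Y|X) from the conditional distributions:
P(X) = (3/8, 3/8, 1/4), so H(X) = 1.0822 nats
H(Y|X) = Σ_x P(X=x) · H(Y|X=x):
  P(Y|X=0) = (1/3, 2/3), H(Y|X=0) = 0.6365, weight P(X=0) = 3/8
  P(Y|X=1) = (1/3, 2/3), H(Y|X=1) = 0.6365, weight P(X=1) = 3/8
  P(Y|X=2) = (1/2, 1/2), H(Y|X=2) = 0.6931, weight P(X=2) = 1/4
H(Y|X) = 0.6507 nats

H(X) + H(Y|X) = 1.0822 + 0.6507 = 1.7329 nats

Both sides equal 1.7329 nats. ✓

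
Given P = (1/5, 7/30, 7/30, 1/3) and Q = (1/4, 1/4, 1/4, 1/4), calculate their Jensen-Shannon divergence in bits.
0.0067 bits

Jensen-Shannon divergence is:
JSD(P||Q) = 0.5 × D_KL(P||M) + 0.5 × D_KL(Q||M)
where M = 0.5 × (P + Q) is the mixture distribution.

M = 0.5 × (1/5, 7/30, 7/30, 1/3) + 0.5 × (1/4, 1/4, 1/4, 1/4) = (9/40, 0.241667, 0.241667, 7/24)

D_KL(P||M) = 0.0066 bits
D_KL(Q||M) = 0.0069 bits

JSD(P||Q) = 0.5 × 0.0066 + 0.5 × 0.0069 = 0.0067 bits

Unlike KL divergence, JSD is symmetric and bounded: 0 ≤ JSD ≤ log(2).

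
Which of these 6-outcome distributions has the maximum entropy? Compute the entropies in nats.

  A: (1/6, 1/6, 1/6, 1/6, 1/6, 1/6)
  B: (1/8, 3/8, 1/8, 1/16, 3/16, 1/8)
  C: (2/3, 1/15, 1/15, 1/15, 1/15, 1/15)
A

For a discrete distribution over n outcomes, entropy is maximized by the uniform distribution.

Computing entropies:
H(A) = 1.7918 nats
H(B) = 1.6348 nats
H(C) = 1.1730 nats

The uniform distribution (where all probabilities equal 1/6) achieves the maximum entropy of log_e(6) = 1.7918 nats.

Distribution A has the highest entropy.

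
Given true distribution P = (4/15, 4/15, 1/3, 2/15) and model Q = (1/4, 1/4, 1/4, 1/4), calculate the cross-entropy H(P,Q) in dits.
0.6021 dits

Cross-entropy: H(P,Q) = -Σ p(x) log q(x)

Alternatively: H(P,Q) = H(P) + D_KL(P||Q)
H(P) = 0.5819 dits
D_KL(P||Q) = 0.0202 dits

H(P,Q) = 0.5819 + 0.0202 = 0.6021 dits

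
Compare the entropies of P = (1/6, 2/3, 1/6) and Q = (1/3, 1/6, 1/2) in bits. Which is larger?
Q

Computing entropies in bits:
H(P) = 1.2516
H(Q) = 1.4591

Distribution Q has higher entropy.

Intuition: The distribution closer to uniform (more spread out) has higher entropy.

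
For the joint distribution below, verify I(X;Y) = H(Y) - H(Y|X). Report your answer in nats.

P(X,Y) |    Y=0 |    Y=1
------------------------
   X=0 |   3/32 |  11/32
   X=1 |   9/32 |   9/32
I(X;Y) = 0.0444 nats

Mutual information has multiple equivalent forms:
- I(X;Y) = H(X) - H(X|Y)
- I(X;Y) = H(Y) - H(Y|X)
- I(X;Y) = H(X) + H(Y) - H(X,Y)

Computing all quantities:
H(X) = 0.6853, H(Y) = 0.6616, H(X,Y) = 1.3025
H(X|Y) = 0.6410, H(Y|X) = 0.6172

Verification:
H(X) - H(X|Y) = 0.6853 - 0.6410 = 0.0444
H(Y) - H(Y|X) = 0.6616 - 0.6172 = 0.0444
H(X) + H(Y) - H(X,Y) = 0.6853 + 0.6616 - 1.3025 = 0.0444

All forms give I(X;Y) = 0.0444 nats. ✓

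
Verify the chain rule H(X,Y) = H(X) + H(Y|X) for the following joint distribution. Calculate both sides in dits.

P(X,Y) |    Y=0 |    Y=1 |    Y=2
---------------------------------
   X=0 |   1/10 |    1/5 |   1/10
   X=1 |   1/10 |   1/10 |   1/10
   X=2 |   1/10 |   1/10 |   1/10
H(X,Y) = 0.9398, H(X) = 0.4729, H(Y|X) = 0.4669 (all in dits)

Chain rule: H(X,Y) = H(X) + H(Y|X)

Left side — joint entropy directly:
H(X,Y) = -Σ p(x,y) log p(x,y) = 0.9398 dits

Right side — compute H(Y|X) from the conditional distributions:
P(X) = (2/5, 3/10, 3/10), so H(X) = 0.4729 dits
H(Y|X) = Σ_x P(X=x) · H(Y|X=x):
  P(Y|X=0) = (1/4, 1/2, 1/4), H(Y|X=0) = 0.4515, weight P(X=0) = 2/5
  P(Y|X=1) = (1/3, 1/3, 1/3), H(Y|X=1) = 0.4771, weight P(X=1) = 3/10
  P(Y|X=2) = (1/3, 1/3, 1/3), H(Y|X=2) = 0.4771, weight P(X=2) = 3/10
H(Y|X) = 0.4669 dits

H(X) + H(Y|X) = 0.4729 + 0.4669 = 0.9398 dits

Both sides equal 0.9398 dits. ✓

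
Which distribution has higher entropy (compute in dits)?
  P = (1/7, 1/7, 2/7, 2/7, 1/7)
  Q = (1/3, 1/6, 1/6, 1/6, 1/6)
Q

Computing entropies in dits:
H(P) = 0.6731
H(Q) = 0.6778

Distribution Q has higher entropy.

Intuition: The distribution closer to uniform (more spread out) has higher entropy.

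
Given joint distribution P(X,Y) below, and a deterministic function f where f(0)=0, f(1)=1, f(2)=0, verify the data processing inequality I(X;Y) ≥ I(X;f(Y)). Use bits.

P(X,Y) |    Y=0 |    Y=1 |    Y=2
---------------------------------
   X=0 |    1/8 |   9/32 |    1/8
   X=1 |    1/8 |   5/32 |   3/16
I(X;Y) = 0.0324, I(X;f(Y)) = 0.0283, inequality holds: 0.0324 ≥ 0.0283

Data Processing Inequality: For any Markov chain X → Y → Z, we have I(X;Y) ≥ I(X;Z).

Here Z = f(Y) is a deterministic function of Y, forming X → Y → Z.

Original I(X;Y) = 0.0324 bits

After applying f:
P(X,Z) where Z=f(Y):
- P(X,Z=0) = P(X,Y=0) + P(X,Y=2)
- P(X,Z=1) = P(X,Y=1)

I(X;Z) = I(X;f(Y)) = 0.0283 bits

Verification: 0.0324 ≥ 0.0283 ✓

Information cannot be created by processing; the function f can only lose information about X.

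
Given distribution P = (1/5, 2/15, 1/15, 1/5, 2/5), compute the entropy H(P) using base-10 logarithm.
0.6338 dits

Shannon entropy is H(X) = -Σ p(x) log p(x).

For P = (1/5, 2/15, 1/15, 1/5, 2/5):
H = -1/5 × log_10(1/5) -2/15 × log_10(2/15) -1/15 × log_10(1/15) -1/5 × log_10(1/5) -2/5 × log_10(2/5)
H = 0.6338 dits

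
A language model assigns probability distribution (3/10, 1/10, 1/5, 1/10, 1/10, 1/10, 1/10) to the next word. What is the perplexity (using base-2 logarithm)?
6.2612

Perplexity is 2^H (or exp(H) for natural log).

First, H = -Σ p log p = 2.6464 bits
Perplexity = 2^2.6464 = 6.2612

Interpretation: The model's uncertainty is equivalent to choosing uniformly among 6.3 options.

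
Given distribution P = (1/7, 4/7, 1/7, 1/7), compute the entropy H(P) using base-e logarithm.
1.1537 nats

Shannon entropy is H(X) = -Σ p(x) log p(x).

For P = (1/7, 4/7, 1/7, 1/7):
H = -1/7 × log_e(1/7) -4/7 × log_e(4/7) -1/7 × log_e(1/7) -1/7 × log_e(1/7)
H = 1.1537 nats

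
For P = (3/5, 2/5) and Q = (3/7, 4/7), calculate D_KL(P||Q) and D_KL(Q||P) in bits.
D_KL(P||Q) = 0.0854, D_KL(Q||P) = 0.0860

KL divergence is not symmetric: D_KL(P||Q) ≠ D_KL(Q||P) in general.

D_KL(P||Q) = 0.0854 bits
D_KL(Q||P) = 0.0860 bits

No, they are not equal!

This asymmetry is why KL divergence is not a true distance metric.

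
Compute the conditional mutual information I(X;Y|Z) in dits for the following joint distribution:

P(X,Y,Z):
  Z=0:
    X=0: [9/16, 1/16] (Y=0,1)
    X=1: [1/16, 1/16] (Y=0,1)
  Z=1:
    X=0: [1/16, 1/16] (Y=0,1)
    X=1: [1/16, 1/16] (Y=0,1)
0.0209 dits

Conditional mutual information: I(X;Y|Z) = H(X|Z) + H(Y|Z) - H(X,Y|Z)

H(Z) = 0.2442
H(X,Z) = 0.4662 → H(X|Z) = 0.2220
H(Y,Z) = 0.4662 → H(Y|Z) = 0.2220
H(X,Y,Z) = 0.6674 → H(X,Y|Z) = 0.4231

I(X;Y|Z) = 0.2220 + 0.2220 - 0.4231 = 0.0209 dits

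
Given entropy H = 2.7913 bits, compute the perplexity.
6.9225

Perplexity is 2^H (or exp(H) for natural log).

H = 2.7913 bits
Perplexity = 2^2.7913 = 6.9225

Interpretation: The model's uncertainty is equivalent to choosing uniformly among 6.9 options.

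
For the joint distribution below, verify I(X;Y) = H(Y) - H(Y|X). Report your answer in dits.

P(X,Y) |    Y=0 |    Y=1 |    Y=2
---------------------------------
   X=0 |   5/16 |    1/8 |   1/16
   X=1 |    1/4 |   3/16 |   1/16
I(X;Y) = 0.0042 dits

Mutual information has multiple equivalent forms:
- I(X;Y) = H(X) - H(X|Y)
- I(X;Y) = H(Y) - H(Y|X)
- I(X;Y) = H(X) + H(Y) - H(X,Y)

Computing all quantities:
H(X) = 0.3010, H(Y) = 0.4113, H(X,Y) = 0.7081
H(X|Y) = 0.2968, H(Y|X) = 0.4071

Verification:
H(X) - H(X|Y) = 0.3010 - 0.2968 = 0.0042
H(Y) - H(Y|X) = 0.4113 - 0.4071 = 0.0042
H(X) + H(Y) - H(X,Y) = 0.3010 + 0.4113 - 0.7081 = 0.0042

All forms give I(X;Y) = 0.0042 dits. ✓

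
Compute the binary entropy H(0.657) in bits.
0.9277 bits

The binary entropy function is:
H(p) = -p log(p) - (1-p) log(1-p)

H(0.657) = -0.657 × log_2(0.657) - 0.343 × log_2(0.343)
H(0.657) = 0.9277 bits

Note: Binary entropy is maximized at p=0.5 (H=1 bit) and minimized at p=0 or p=1 (H=0).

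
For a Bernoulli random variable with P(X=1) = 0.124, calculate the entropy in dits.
0.1628 dits

The binary entropy function is:
H(p) = -p log(p) - (1-p) log(1-p)

H(0.124) = -0.124 × log_10(0.124) - 0.876 × log_10(0.876)
H(0.124) = 0.1628 dits

Note: Binary entropy is maximized at p=0.5 (H=1 bit) and minimized at p=0 or p=1 (H=0).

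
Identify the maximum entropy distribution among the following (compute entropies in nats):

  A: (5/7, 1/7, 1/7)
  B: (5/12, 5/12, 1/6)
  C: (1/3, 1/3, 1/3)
C

For a discrete distribution over n outcomes, entropy is maximized by the uniform distribution.

Computing entropies:
H(A) = 0.7963 nats
H(B) = 1.0282 nats
H(C) = 1.0986 nats

The uniform distribution (where all probabilities equal 1/3) achieves the maximum entropy of log_e(3) = 1.0986 nats.

Distribution C has the highest entropy.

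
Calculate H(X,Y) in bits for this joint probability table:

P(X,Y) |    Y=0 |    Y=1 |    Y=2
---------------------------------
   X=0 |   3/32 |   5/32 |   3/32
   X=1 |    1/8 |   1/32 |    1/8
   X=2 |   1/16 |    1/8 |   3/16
3.0428 bits

Joint entropy is H(X,Y) = -Σ_{x,y} p(x,y) log p(x,y).

Summing over all non-zero entries:
H(X,Y) = -[3/32·log_2(3/32) + 5/32·log_2(5/32) + 3/32·log_2(3/32) + 1/8·log_2(1/8) + 1/32·log_2(1/32) + 1/8·log_2(1/8) + 1/16·log_2(1/16) + 1/8·log_2(1/8) + 3/16·log_2(3/16)]
H(X,Y) = 3.0428 bits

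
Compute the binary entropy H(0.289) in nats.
0.6013 nats

The binary entropy function is:
H(p) = -p log(p) - (1-p) log(1-p)

H(0.289) = -0.289 × log_e(0.289) - 0.711 × log_e(0.711)
H(0.289) = 0.6013 nats

Note: Binary entropy is maximized at p=0.5 (H=1 bit) and minimized at p=0 or p=1 (H=0).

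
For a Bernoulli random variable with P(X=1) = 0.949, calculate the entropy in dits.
0.0875 dits

The binary entropy function is:
H(p) = -p log(p) - (1-p) log(1-p)

H(0.949) = -0.949 × log_10(0.949) - 0.051 × log_10(0.051)
H(0.949) = 0.0875 dits

Note: Binary entropy is maximized at p=0.5 (H=1 bit) and minimized at p=0 or p=1 (H=0).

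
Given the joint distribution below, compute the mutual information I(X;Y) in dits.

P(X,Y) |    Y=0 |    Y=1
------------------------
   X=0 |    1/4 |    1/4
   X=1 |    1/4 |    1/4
0.0000 dits

Mutual information: I(X;Y) = H(X) + H(Y) - H(X,Y)

Marginals:
P(X) = (1/2, 1/2), H(X) = 0.3010 dits
P(Y) = (1/2, 1/2), H(Y) = 0.3010 dits

Joint entropy: H(X,Y) = 0.6021 dits

I(X;Y) = 0.3010 + 0.3010 - 0.6021 = 0.0000 dits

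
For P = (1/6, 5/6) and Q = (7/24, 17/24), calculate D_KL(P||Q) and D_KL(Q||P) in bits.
D_KL(P||Q) = 0.0608, D_KL(Q||P) = 0.0694

KL divergence is not symmetric: D_KL(P||Q) ≠ D_KL(Q||P) in general.

D_KL(P||Q) = 0.0608 bits
D_KL(Q||P) = 0.0694 bits

No, they are not equal!

This asymmetry is why KL divergence is not a true distance metric.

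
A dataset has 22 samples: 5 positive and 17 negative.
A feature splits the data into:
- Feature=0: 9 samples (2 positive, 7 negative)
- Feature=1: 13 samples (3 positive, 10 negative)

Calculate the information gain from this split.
0.0001 bits

Information Gain = H(Y) - H(Y|Feature)

Before split:
P(positive) = 5/22 = 0.2273
H(Y) = 0.7732 bits

After split:
Feature=0: H = 0.7642 bits (weight = 9/22)
Feature=1: H = 0.7793 bits (weight = 13/22)
H(Y|Feature) = (9/22)×0.7642 + (13/22)×0.7793 = 0.7732 bits

Information Gain = 0.7732 - 0.7732 = 0.0001 bits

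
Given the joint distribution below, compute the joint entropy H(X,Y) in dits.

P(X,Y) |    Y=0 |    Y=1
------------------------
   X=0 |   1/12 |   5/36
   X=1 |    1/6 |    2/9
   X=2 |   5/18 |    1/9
0.7444 dits

Joint entropy is H(X,Y) = -Σ_{x,y} p(x,y) log p(x,y).

Summing over all non-zero entries:
H(X,Y) = -[1/12·log_10(1/12) + 5/36·log_10(5/36) + 1/6·log_10(1/6) + 2/9·log_10(2/9) + 5/18·log_10(5/18) + 1/9·log_10(1/9)]
H(X,Y) = 0.7444 dits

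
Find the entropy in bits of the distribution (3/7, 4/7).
0.9852 bits

Shannon entropy is H(X) = -Σ p(x) log p(x).

For P = (3/7, 4/7):
H = -3/7 × log_2(3/7) -4/7 × log_2(4/7)
H = 0.9852 bits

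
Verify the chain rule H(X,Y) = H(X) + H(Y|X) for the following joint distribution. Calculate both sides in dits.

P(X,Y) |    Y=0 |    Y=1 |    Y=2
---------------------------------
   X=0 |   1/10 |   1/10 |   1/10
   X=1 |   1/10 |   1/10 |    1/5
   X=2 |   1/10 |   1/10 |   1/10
H(X,Y) = 0.9398, H(X) = 0.4729, H(Y|X) = 0.4669 (all in dits)

Chain rule: H(X,Y) = H(X) + H(Y|X)

Left side — joint entropy directly:
H(X,Y) = -Σ p(x,y) log p(x,y) = 0.9398 dits

Right side — compute H(Y|X) from the conditional distributions:
P(X) = (3/10, 2/5, 3/10), so H(X) = 0.4729 dits
H(Y|X) = Σ_x P(X=x) · H(Y|X=x):
  P(Y|X=0) = (1/3, 1/3, 1/3), H(Y|X=0) = 0.4771, weight P(X=0) = 3/10
  P(Y|X=1) = (1/4, 1/4, 1/2), H(Y|X=1) = 0.4515, weight P(X=1) = 2/5
  P(Y|X=2) = (1/3, 1/3, 1/3), H(Y|X=2) = 0.4771, weight P(X=2) = 3/10
H(Y|X) = 0.4669 dits

H(X) + H(Y|X) = 0.4729 + 0.4669 = 0.9398 dits

Both sides equal 0.9398 dits. ✓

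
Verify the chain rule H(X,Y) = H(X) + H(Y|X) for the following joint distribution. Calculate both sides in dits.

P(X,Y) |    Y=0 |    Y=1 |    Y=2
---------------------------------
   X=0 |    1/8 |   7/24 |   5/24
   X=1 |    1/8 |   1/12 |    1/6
H(X,Y) = 0.7434, H(X) = 0.2873, H(Y|X) = 0.4561 (all in dits)

Chain rule: H(X,Y) = H(X) + H(Y|X)

Left side — joint entropy directly:
H(X,Y) = -Σ p(x,y) log p(x,y) = 0.7434 dits

Right side — compute H(Y|X) from the conditional distributions:
P(X) = (5/8, 3/8), so H(X) = 0.2873 dits
H(Y|X) = Σ_x P(X=x) · H(Y|X=x):
  P(Y|X=0) = (1/5, 7/15, 1/3), H(Y|X=0) = 0.4533, weight P(X=0) = 5/8
  P(Y|X=1) = (1/3, 2/9, 4/9), H(Y|X=1) = 0.4607, weight P(X=1) = 3/8
H(Y|X) = 0.4561 dits

H(X) + H(Y|X) = 0.2873 + 0.4561 = 0.7434 dits

Both sides equal 0.7434 dits. ✓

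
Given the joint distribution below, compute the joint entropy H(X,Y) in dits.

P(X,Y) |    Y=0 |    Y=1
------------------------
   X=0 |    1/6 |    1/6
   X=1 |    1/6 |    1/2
0.5396 dits

Joint entropy is H(X,Y) = -Σ_{x,y} p(x,y) log p(x,y).

Summing over all non-zero entries:
H(X,Y) = -[1/6·log_10(1/6) + 1/6·log_10(1/6) + 1/6·log_10(1/6) + 1/2·log_10(1/2)]
H(X,Y) = 0.5396 dits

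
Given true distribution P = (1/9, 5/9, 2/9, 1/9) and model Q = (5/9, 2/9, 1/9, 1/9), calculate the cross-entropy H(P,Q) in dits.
0.7093 dits

Cross-entropy: H(P,Q) = -Σ p(x) log q(x)

Alternatively: H(P,Q) = H(P) + D_KL(P||Q)
H(P) = 0.4990 dits
D_KL(P||Q) = 0.2103 dits

H(P,Q) = 0.4990 + 0.2103 = 0.7093 dits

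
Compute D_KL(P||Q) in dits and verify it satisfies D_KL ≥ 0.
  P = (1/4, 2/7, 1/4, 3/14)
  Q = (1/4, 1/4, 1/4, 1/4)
0.0022 dits

KL divergence satisfies the Gibbs inequality: D_KL(P||Q) ≥ 0 for all distributions P, Q.

D_KL(P||Q) = Σ p(x) log(p(x)/q(x))
Term by term:
  x=0: 1/4 × log_10[(1/4)/(1/4)] = 0.0000
  x=1: 2/7 × log_10[(2/7)/(1/4)] = 0.0166
  x=2: 1/4 × log_10[(1/4)/(1/4)] = 0.0000
  x=3: 3/14 × log_10[(3/14)/(1/4)] = -0.0143
D_KL(P||Q) = 0.0022 dits

D_KL(P||Q) = 0.0022 ≥ 0 ✓

This non-negativity is a fundamental property: relative entropy cannot be negative because it measures how different Q is from P.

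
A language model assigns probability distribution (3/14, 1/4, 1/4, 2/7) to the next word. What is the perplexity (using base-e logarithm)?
3.9796

Perplexity is e^H (or exp(H) for natural log).

First, H = -Σ p log p = 1.3812 nats
Perplexity = e^1.3812 = 3.9796

Interpretation: The model's uncertainty is equivalent to choosing uniformly among 4.0 options.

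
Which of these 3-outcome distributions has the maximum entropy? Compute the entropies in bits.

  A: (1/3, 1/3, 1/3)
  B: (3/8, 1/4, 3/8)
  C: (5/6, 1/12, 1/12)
A

For a discrete distribution over n outcomes, entropy is maximized by the uniform distribution.

Computing entropies:
H(A) = 1.5850 bits
H(B) = 1.5613 bits
H(C) = 0.8167 bits

The uniform distribution (where all probabilities equal 1/3) achieves the maximum entropy of log_2(3) = 1.5850 bits.

Distribution A has the highest entropy.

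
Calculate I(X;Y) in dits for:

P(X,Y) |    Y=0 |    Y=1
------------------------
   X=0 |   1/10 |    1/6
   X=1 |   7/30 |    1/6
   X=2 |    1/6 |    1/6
0.0061 dits

Mutual information: I(X;Y) = H(X) + H(Y) - H(X,Y)

Marginals:
P(X) = (4/15, 2/5, 1/3), H(X) = 0.4713 dits
P(Y) = (1/2, 1/2), H(Y) = 0.3010 dits

Joint entropy: H(X,Y) = 0.7662 dits

I(X;Y) = 0.4713 + 0.3010 - 0.7662 = 0.0061 dits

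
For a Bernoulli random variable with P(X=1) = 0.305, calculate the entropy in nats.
0.6150 nats

The binary entropy function is:
H(p) = -p log(p) - (1-p) log(1-p)

H(0.305) = -0.305 × log_e(0.305) - 0.695 × log_e(0.695)
H(0.305) = 0.6150 nats

Note: Binary entropy is maximized at p=0.5 (H=1 bit) and minimized at p=0 or p=1 (H=0).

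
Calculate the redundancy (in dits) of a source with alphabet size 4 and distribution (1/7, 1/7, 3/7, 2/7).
0.0475 dits

Redundancy measures how far a source is from maximum entropy:
R = H_max - H(X)

Maximum entropy for 4 symbols: H_max = log_10(4) = 0.6021 dits
Actual entropy: H(X) = 0.5546 dits
Redundancy: R = 0.6021 - 0.5546 = 0.0475 dits

This redundancy represents potential for compression: the source could be compressed by 0.0475 dits per symbol.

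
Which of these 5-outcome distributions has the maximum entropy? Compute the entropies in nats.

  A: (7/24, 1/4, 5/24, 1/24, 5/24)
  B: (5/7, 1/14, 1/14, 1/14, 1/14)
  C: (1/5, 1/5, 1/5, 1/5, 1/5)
C

For a discrete distribution over n outcomes, entropy is maximized by the uniform distribution.

Computing entropies:
H(A) = 1.4920 nats
H(B) = 0.9944 nats
H(C) = 1.6094 nats

The uniform distribution (where all probabilities equal 1/5) achieves the maximum entropy of log_e(5) = 1.6094 nats.

Distribution C has the highest entropy.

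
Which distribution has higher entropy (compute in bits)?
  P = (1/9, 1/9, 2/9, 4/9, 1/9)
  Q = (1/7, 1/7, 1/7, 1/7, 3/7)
Q

Computing entropies in bits:
H(P) = 2.0588
H(Q) = 2.1281

Distribution Q has higher entropy.

Intuition: The distribution closer to uniform (more spread out) has higher entropy.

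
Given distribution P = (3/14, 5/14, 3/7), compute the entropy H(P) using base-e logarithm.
1.0609 nats

Shannon entropy is H(X) = -Σ p(x) log p(x).

For P = (3/14, 5/14, 3/7):
H = -3/14 × log_e(3/14) -5/14 × log_e(5/14) -3/7 × log_e(3/7)
H = 1.0609 nats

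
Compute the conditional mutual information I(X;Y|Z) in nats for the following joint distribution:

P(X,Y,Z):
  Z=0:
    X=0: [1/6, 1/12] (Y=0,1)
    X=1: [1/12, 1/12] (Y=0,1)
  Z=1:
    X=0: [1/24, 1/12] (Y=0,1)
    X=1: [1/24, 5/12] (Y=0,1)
0.0258 nats

Conditional mutual information: I(X;Y|Z) = H(X|Z) + H(Y|Z) - H(X,Y|Z)

H(Z) = 0.6792
H(X,Z) = 1.2627 → H(X|Z) = 0.5835
H(Y,Z) = 1.1988 → H(Y|Z) = 0.5197
H(X,Y,Z) = 1.7565 → H(X,Y|Z) = 1.0774

I(X;Y|Z) = 0.5835 + 0.5197 - 1.0774 = 0.0258 nats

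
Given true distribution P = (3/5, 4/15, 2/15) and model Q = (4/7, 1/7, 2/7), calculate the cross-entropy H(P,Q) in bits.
1.4740 bits

Cross-entropy: H(P,Q) = -Σ p(x) log q(x)

Alternatively: H(P,Q) = H(P) + D_KL(P||Q)
H(P) = 1.3383 bits
D_KL(P||Q) = 0.1358 bits

H(P,Q) = 1.3383 + 0.1358 = 1.4740 bits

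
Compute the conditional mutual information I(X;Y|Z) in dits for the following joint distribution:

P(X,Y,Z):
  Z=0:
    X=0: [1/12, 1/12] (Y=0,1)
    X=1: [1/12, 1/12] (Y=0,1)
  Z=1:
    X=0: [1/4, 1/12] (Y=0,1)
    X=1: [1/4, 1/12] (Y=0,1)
0.0000 dits

Conditional mutual information: I(X;Y|Z) = H(X|Z) + H(Y|Z) - H(X,Y|Z)

H(Z) = 0.2764
H(X,Z) = 0.5775 → H(X|Z) = 0.3010
H(Y,Z) = 0.5396 → H(Y|Z) = 0.2632
H(X,Y,Z) = 0.8406 → H(X,Y|Z) = 0.5642

I(X;Y|Z) = 0.3010 + 0.2632 - 0.5642 = 0.0000 dits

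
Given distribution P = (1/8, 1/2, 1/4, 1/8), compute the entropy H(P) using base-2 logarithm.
1.7500 bits

Shannon entropy is H(X) = -Σ p(x) log p(x).

For P = (1/8, 1/2, 1/4, 1/8):
H = -1/8 × log_2(1/8) -1/2 × log_2(1/2) -1/4 × log_2(1/4) -1/8 × log_2(1/8)
H = 1.7500 bits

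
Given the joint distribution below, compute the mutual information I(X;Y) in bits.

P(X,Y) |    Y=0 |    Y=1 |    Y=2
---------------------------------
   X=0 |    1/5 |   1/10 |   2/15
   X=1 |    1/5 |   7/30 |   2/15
0.0267 bits

Mutual information: I(X;Y) = H(X) + H(Y) - H(X,Y)

Marginals:
P(X) = (13/30, 17/30), H(X) = 0.9871 bits
P(Y) = (2/5, 1/3, 4/15), H(Y) = 1.5656 bits

Joint entropy: H(X,Y) = 2.5260 bits

I(X;Y) = 0.9871 + 1.5656 - 2.5260 = 0.0267 bits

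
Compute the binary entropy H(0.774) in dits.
0.2321 dits

The binary entropy function is:
H(p) = -p log(p) - (1-p) log(1-p)

H(0.774) = -0.774 × log_10(0.774) - 0.226 × log_10(0.226)
H(0.774) = 0.2321 dits

Note: Binary entropy is maximized at p=0.5 (H=1 bit) and minimized at p=0 or p=1 (H=0).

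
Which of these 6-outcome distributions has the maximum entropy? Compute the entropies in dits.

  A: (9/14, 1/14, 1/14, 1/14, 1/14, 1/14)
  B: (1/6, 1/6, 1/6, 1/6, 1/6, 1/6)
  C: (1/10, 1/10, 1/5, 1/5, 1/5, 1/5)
B

For a discrete distribution over n outcomes, entropy is maximized by the uniform distribution.

Computing entropies:
H(A) = 0.5327 dits
H(B) = 0.7782 dits
H(C) = 0.7592 dits

The uniform distribution (where all probabilities equal 1/6) achieves the maximum entropy of log_10(6) = 0.7782 dits.

Distribution B has the highest entropy.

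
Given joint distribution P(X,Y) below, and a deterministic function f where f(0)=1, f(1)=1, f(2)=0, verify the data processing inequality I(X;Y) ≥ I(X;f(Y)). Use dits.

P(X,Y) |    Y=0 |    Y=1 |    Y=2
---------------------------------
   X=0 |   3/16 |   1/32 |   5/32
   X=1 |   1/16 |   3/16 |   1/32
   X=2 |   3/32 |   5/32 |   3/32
I(X;Y) = 0.0616, I(X;f(Y)) = 0.0173, inequality holds: 0.0616 ≥ 0.0173

Data Processing Inequality: For any Markov chain X → Y → Z, we have I(X;Y) ≥ I(X;Z).

Here Z = f(Y) is a deterministic function of Y, forming X → Y → Z.

Original I(X;Y) = 0.0616 dits

After applying f:
P(X,Z) where Z=f(Y):
- P(X,Z=0) = P(X,Y=2)
- P(X,Z=1) = P(X,Y=0) + P(X,Y=1)

I(X;Z) = I(X;f(Y)) = 0.0173 dits

Verification: 0.0616 ≥ 0.0173 ✓

Information cannot be created by processing; the function f can only lose information about X.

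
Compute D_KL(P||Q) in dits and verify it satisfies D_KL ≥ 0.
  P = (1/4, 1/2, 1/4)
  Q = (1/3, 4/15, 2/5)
0.0542 dits

KL divergence satisfies the Gibbs inequality: D_KL(P||Q) ≥ 0 for all distributions P, Q.

D_KL(P||Q) = Σ p(x) log(p(x)/q(x))
Term by term:
  x=0: 1/4 × log_10[(1/4)/(1/3)] = -0.0312
  x=1: 1/2 × log_10[(1/2)/(4/15)] = 0.1365
  x=2: 1/4 × log_10[(1/4)/(2/5)] = -0.0510
D_KL(P||Q) = 0.0542 dits

D_KL(P||Q) = 0.0542 ≥ 0 ✓

This non-negativity is a fundamental property: relative entropy cannot be negative because it measures how different Q is from P.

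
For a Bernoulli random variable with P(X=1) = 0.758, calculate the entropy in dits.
0.2403 dits

The binary entropy function is:
H(p) = -p log(p) - (1-p) log(1-p)

H(0.758) = -0.758 × log_10(0.758) - 0.242 × log_10(0.242)
H(0.758) = 0.2403 dits

Note: Binary entropy is maximized at p=0.5 (H=1 bit) and minimized at p=0 or p=1 (H=0).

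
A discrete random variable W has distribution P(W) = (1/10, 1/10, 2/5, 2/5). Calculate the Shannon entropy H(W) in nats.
1.1935 nats

Shannon entropy is H(X) = -Σ p(x) log p(x).

For P = (1/10, 1/10, 2/5, 2/5):
H = -1/10 × log_e(1/10) -1/10 × log_e(1/10) -2/5 × log_e(2/5) -2/5 × log_e(2/5)
H = 1.1935 nats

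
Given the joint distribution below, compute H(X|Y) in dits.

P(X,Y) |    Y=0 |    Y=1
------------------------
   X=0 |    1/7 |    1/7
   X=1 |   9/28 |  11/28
0.2594 dits

Using the chain rule: H(X|Y) = H(X,Y) - H(Y)

First, compute H(X,Y) = 0.5593 dits

Marginal P(Y) = (13/28, 15/28)
H(Y) = 0.2999 dits

H(X|Y) = H(X,Y) - H(Y) = 0.5593 - 0.2999 = 0.2594 dits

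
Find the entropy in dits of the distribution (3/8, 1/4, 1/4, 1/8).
0.5737 dits

Shannon entropy is H(X) = -Σ p(x) log p(x).

For P = (3/8, 1/4, 1/4, 1/8):
H = -3/8 × log_10(3/8) -1/4 × log_10(1/4) -1/4 × log_10(1/4) -1/8 × log_10(1/8)
H = 0.5737 dits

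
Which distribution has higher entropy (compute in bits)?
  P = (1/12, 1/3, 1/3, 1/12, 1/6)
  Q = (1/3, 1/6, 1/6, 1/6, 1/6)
Q

Computing entropies in bits:
H(P) = 2.0850
H(Q) = 2.2516

Distribution Q has higher entropy.

Intuition: The distribution closer to uniform (more spread out) has higher entropy.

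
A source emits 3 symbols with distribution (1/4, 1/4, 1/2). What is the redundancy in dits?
0.0256 dits

Redundancy measures how far a source is from maximum entropy:
R = H_max - H(X)

Maximum entropy for 3 symbols: H_max = log_10(3) = 0.4771 dits
Actual entropy: H(X) = 0.4515 dits
Redundancy: R = 0.4771 - 0.4515 = 0.0256 dits

This redundancy represents potential for compression: the source could be compressed by 0.0256 dits per symbol.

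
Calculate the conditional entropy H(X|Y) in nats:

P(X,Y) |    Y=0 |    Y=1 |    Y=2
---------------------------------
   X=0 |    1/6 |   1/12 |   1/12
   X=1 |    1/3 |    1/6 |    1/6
0.6365 nats

Using the chain rule: H(X|Y) = H(X,Y) - H(Y)

First, compute H(X,Y) = 1.6762 nats

Marginal P(Y) = (1/2, 1/4, 1/4)
H(Y) = 1.0397 nats

H(X|Y) = H(X,Y) - H(Y) = 1.6762 - 1.0397 = 0.6365 nats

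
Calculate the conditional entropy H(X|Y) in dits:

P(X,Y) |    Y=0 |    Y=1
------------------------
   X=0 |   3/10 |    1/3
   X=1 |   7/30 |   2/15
0.2800 dits

Using the chain rule: H(X|Y) = H(X,Y) - H(Y)

First, compute H(X,Y) = 0.5801 dits

Marginal P(Y) = (8/15, 7/15)
H(Y) = 0.3001 dits

H(X|Y) = H(X,Y) - H(Y) = 0.5801 - 0.3001 = 0.2800 dits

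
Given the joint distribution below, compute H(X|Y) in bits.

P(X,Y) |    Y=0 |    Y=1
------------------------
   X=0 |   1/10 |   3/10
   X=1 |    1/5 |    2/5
0.9651 bits

Using the chain rule: H(X|Y) = H(X,Y) - H(Y)

First, compute H(X,Y) = 1.8464 bits

Marginal P(Y) = (3/10, 7/10)
H(Y) = 0.8813 bits

H(X|Y) = H(X,Y) - H(Y) = 1.8464 - 0.8813 = 0.9651 bits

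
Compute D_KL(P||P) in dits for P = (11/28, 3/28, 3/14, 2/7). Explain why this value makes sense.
0.0000 dits

KL divergence satisfies the Gibbs inequality: D_KL(P||Q) ≥ 0 for all distributions P, Q.

D_KL(P||Q) = Σ p(x) log(p(x)/q(x))
Each term is p(x) × log_10(p(x)/p(x)) = p(x) × log_10(1) = 0, so the sum is 0.
D_KL(P||Q) = 0.0000 dits

When P = Q, the KL divergence is exactly 0, as there is no 'divergence' between identical distributions.

This non-negativity is a fundamental property: relative entropy cannot be negative because it measures how different Q is from P.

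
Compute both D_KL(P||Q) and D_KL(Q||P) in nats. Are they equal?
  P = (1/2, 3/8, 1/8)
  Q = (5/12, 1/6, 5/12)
D_KL(P||Q) = 0.2448, D_KL(Q||P) = 0.2905

KL divergence is not symmetric: D_KL(P||Q) ≠ D_KL(Q||P) in general.

D_KL(P||Q) = 0.2448 nats
D_KL(Q||P) = 0.2905 nats

No, they are not equal!

This asymmetry is why KL divergence is not a true distance metric.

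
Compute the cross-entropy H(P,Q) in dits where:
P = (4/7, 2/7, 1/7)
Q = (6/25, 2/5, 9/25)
0.5312 dits

Cross-entropy: H(P,Q) = -Σ p(x) log q(x)

Alternatively: H(P,Q) = H(P) + D_KL(P||Q)
H(P) = 0.4151 dits
D_KL(P||Q) = 0.1162 dits

H(P,Q) = 0.4151 + 0.1162 = 0.5312 dits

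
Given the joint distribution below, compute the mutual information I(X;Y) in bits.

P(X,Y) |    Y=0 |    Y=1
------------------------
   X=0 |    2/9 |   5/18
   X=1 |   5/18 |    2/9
0.0089 bits

Mutual information: I(X;Y) = H(X) + H(Y) - H(X,Y)

Marginals:
P(X) = (1/2, 1/2), H(X) = 1.0000 bits
P(Y) = (1/2, 1/2), H(Y) = 1.0000 bits

Joint entropy: H(X,Y) = 1.9911 bits

I(X;Y) = 1.0000 + 1.0000 - 1.9911 = 0.0089 bits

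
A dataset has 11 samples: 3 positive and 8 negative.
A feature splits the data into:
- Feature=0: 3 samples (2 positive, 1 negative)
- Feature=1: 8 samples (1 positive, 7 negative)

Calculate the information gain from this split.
0.1996 bits

Information Gain = H(Y) - H(Y|Feature)

Before split:
P(positive) = 3/11 = 0.2727
H(Y) = 0.8454 bits

After split:
Feature=0: H = 0.9183 bits (weight = 3/11)
Feature=1: H = 0.5436 bits (weight = 8/11)
H(Y|Feature) = (3/11)×0.9183 + (8/11)×0.5436 = 0.6458 bits

Information Gain = 0.8454 - 0.6458 = 0.1996 bits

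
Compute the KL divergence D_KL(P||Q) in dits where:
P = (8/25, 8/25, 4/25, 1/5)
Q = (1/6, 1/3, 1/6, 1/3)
0.0378 dits

KL divergence: D_KL(P||Q) = Σ p(x) log(p(x)/q(x))

Computing term by term:
  x=0: 8/25 × log_10[(8/25)/(1/6)] = 8/25 × 0.2833 = 0.0907
  x=1: 8/25 × log_10[(8/25)/(1/3)] = 8/25 × -0.0177 = -0.0057
  x=2: 4/25 × log_10[(4/25)/(1/6)] = 4/25 × -0.0177 = -0.0028
  x=3: 1/5 × log_10[(1/5)/(1/3)] = 1/5 × -0.2218 = -0.0444

D_KL(P||Q) = 0.0378 dits

Note: KL divergence is always non-negative and equals 0 iff P = Q.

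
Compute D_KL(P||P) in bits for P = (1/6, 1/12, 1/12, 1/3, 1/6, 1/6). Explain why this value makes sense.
0.0000 bits

KL divergence satisfies the Gibbs inequality: D_KL(P||Q) ≥ 0 for all distributions P, Q.

D_KL(P||Q) = Σ p(x) log(p(x)/q(x))
Each term is p(x) × log_2(p(x)/p(x)) = p(x) × log_2(1) = 0, so the sum is 0.
D_KL(P||Q) = 0.0000 bits

When P = Q, the KL divergence is exactly 0, as there is no 'divergence' between identical distributions.

This non-negativity is a fundamental property: relative entropy cannot be negative because it measures how different Q is from P.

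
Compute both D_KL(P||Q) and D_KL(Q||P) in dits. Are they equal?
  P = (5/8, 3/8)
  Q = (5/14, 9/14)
D_KL(P||Q) = 0.0641, D_KL(Q||P) = 0.0637

KL divergence is not symmetric: D_KL(P||Q) ≠ D_KL(Q||P) in general.

D_KL(P||Q) = 0.0641 dits
D_KL(Q||P) = 0.0637 dits

No, they are not equal!

This asymmetry is why KL divergence is not a true distance metric.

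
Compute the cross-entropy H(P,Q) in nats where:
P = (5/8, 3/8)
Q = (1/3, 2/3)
0.8387 nats

Cross-entropy: H(P,Q) = -Σ p(x) log q(x)

Alternatively: H(P,Q) = H(P) + D_KL(P||Q)
H(P) = 0.6616 nats
D_KL(P||Q) = 0.1771 nats

H(P,Q) = 0.6616 + 0.1771 = 0.8387 nats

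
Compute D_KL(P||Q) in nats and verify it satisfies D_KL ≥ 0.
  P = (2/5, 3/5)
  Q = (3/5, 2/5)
0.0811 nats

KL divergence satisfies the Gibbs inequality: D_KL(P||Q) ≥ 0 for all distributions P, Q.

D_KL(P||Q) = Σ p(x) log(p(x)/q(x))
Term by term:
  x=0: 2/5 × log_e[(2/5)/(3/5)] = -0.1622
  x=1: 3/5 × log_e[(3/5)/(2/5)] = 0.2433
D_KL(P||Q) = 0.0811 nats

D_KL(P||Q) = 0.0811 ≥ 0 ✓

This non-negativity is a fundamental property: relative entropy cannot be negative because it measures how different Q is from P.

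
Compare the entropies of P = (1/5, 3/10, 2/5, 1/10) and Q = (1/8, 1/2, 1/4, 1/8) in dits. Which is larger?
P

Computing entropies in dits:
H(P) = 0.5558
H(Q) = 0.5268

Distribution P has higher entropy.

Intuition: The distribution closer to uniform (more spread out) has higher entropy.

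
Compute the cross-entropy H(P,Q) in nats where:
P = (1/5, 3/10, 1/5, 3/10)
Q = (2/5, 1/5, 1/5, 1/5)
1.4708 nats

Cross-entropy: H(P,Q) = -Σ p(x) log q(x)

Alternatively: H(P,Q) = H(P) + D_KL(P||Q)
H(P) = 1.3662 nats
D_KL(P||Q) = 0.1046 nats

H(P,Q) = 1.3662 + 0.1046 = 1.4708 nats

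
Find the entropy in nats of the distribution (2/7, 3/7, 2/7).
1.0790 nats

Shannon entropy is H(X) = -Σ p(x) log p(x).

For P = (2/7, 3/7, 2/7):
H = -2/7 × log_e(2/7) -3/7 × log_e(3/7) -2/7 × log_e(2/7)
H = 1.0790 nats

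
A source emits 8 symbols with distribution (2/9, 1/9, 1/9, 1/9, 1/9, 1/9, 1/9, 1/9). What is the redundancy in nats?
0.0362 nats

Redundancy measures how far a source is from maximum entropy:
R = H_max - H(X)

Maximum entropy for 8 symbols: H_max = log_e(8) = 2.0794 nats
Actual entropy: H(X) = 2.0432 nats
Redundancy: R = 2.0794 - 2.0432 = 0.0362 nats

This redundancy represents potential for compression: the source could be compressed by 0.0362 nats per symbol.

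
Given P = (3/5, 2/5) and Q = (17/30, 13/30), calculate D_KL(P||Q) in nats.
0.0023 nats

KL divergence: D_KL(P||Q) = Σ p(x) log(p(x)/q(x))

Computing term by term:
  x=0: 3/5 × log_e[(3/5)/(17/30)] = 3/5 × 0.0572 = 0.0343
  x=1: 2/5 × log_e[(2/5)/(13/30)] = 2/5 × -0.0800 = -0.0320

D_KL(P||Q) = 0.0023 nats

Note: KL divergence is always non-negative and equals 0 iff P = Q.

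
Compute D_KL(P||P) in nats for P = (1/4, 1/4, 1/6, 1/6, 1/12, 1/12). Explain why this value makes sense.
0.0000 nats

KL divergence satisfies the Gibbs inequality: D_KL(P||Q) ≥ 0 for all distributions P, Q.

D_KL(P||Q) = Σ p(x) log(p(x)/q(x))
Each term is p(x) × log_e(p(x)/p(x)) = p(x) × log_e(1) = 0, so the sum is 0.
D_KL(P||Q) = 0.0000 nats

When P = Q, the KL divergence is exactly 0, as there is no 'divergence' between identical distributions.

This non-negativity is a fundamental property: relative entropy cannot be negative because it measures how different Q is from P.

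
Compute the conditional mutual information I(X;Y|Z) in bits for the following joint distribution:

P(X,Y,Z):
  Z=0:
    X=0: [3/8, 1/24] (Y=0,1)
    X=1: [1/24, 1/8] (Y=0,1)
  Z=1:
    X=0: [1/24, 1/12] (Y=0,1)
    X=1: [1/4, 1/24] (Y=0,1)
0.2527 bits

Conditional mutual information: I(X;Y|Z) = H(X|Z) + H(Y|Z) - H(X,Y|Z)

H(Z) = 0.9799
H(X,Z) = 1.8506 → H(X|Z) = 0.8707
H(Y,Z) = 1.8506 → H(Y|Z) = 0.8707
H(X,Y,Z) = 2.4685 → H(X,Y|Z) = 1.4887

I(X;Y|Z) = 0.8707 + 0.8707 - 1.4887 = 0.2527 bits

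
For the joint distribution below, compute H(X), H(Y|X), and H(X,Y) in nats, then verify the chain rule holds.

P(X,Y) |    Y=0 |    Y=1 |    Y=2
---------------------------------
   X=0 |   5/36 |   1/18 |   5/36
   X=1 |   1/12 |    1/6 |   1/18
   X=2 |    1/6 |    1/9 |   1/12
H(X,Y) = 2.1250, H(X) = 1.0963, H(Y|X) = 1.0288 (all in nats)

Chain rule: H(X,Y) = H(X) + H(Y|X)

Left side — joint entropy directly:
H(X,Y) = -Σ p(x,y) log p(x,y) = 2.1250 nats

Right side — compute H(Y|X) from the conditional distributions:
P(X) = (1/3, 11/36, 13/36), so H(X) = 1.0963 nats
H(Y|X) = Σ_x P(X=x) · H(Y|X=x):
  P(Y|X=0) = (5/12, 1/6, 5/12), H(Y|X=0) = 1.0282, weight P(X=0) = 1/3
  P(Y|X=1) = (3/11, 6/11, 2/11), H(Y|X=1) = 0.9949, weight P(X=1) = 11/36
  P(Y|X=2) = (6/13, 4/13, 3/13), H(Y|X=2) = 1.0579, weight P(X=2) = 13/36
H(Y|X) = 1.0288 nats

H(X) + H(Y|X) = 1.0963 + 1.0288 = 2.1250 nats

Both sides equal 2.1250 nats. ✓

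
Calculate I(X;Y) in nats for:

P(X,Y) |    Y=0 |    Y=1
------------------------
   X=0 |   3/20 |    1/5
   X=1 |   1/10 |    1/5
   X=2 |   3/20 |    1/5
0.0040 nats

Mutual information: I(X;Y) = H(X) + H(Y) - H(X,Y)

Marginals:
P(X) = (7/20, 3/10, 7/20), H(X) = 1.0961 nats
P(Y) = (2/5, 3/5), H(Y) = 0.6730 nats

Joint entropy: H(X,Y) = 1.7651 nats

I(X;Y) = 1.0961 + 0.6730 - 1.7651 = 0.0040 nats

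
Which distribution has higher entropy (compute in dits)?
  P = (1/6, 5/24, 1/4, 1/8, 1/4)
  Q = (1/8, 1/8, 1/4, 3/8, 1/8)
P

Computing entropies in dits:
H(P) = 0.6855
H(Q) = 0.6489

Distribution P has higher entropy.

Intuition: The distribution closer to uniform (more spread out) has higher entropy.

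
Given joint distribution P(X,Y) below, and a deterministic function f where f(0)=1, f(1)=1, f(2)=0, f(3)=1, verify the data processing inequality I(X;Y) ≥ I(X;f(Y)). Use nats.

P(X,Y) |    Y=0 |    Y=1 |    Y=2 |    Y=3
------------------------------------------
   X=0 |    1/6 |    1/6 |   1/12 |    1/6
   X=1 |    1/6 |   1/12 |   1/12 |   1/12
I(X;Y) = 0.0144, I(X;f(Y)) = 0.0028, inequality holds: 0.0144 ≥ 0.0028

Data Processing Inequality: For any Markov chain X → Y → Z, we have I(X;Y) ≥ I(X;Z).

Here Z = f(Y) is a deterministic function of Y, forming X → Y → Z.

Original I(X;Y) = 0.0144 nats

After applying f:
P(X,Z) where Z=f(Y):
- P(X,Z=0) = P(X,Y=2)
- P(X,Z=1) = P(X,Y=0) + P(X,Y=1) + P(X,Y=3)

I(X;Z) = I(X;f(Y)) = 0.0028 nats

Verification: 0.0144 ≥ 0.0028 ✓

Information cannot be created by processing; the function f can only lose information about X.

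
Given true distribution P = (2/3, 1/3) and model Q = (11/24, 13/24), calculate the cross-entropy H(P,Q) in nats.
0.7245 nats

Cross-entropy: H(P,Q) = -Σ p(x) log q(x)

Alternatively: H(P,Q) = H(P) + D_KL(P||Q)
H(P) = 0.6365 nats
D_KL(P||Q) = 0.0880 nats

H(P,Q) = 0.6365 + 0.0880 = 0.7245 nats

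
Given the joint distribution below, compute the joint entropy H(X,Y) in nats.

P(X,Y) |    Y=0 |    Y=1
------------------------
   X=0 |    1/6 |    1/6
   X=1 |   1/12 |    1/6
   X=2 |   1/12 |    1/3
1.6762 nats

Joint entropy is H(X,Y) = -Σ_{x,y} p(x,y) log p(x,y).

Summing over all non-zero entries:
H(X,Y) = -[1/6·log_e(1/6) + 1/6·log_e(1/6) + 1/12·log_e(1/12) + 1/6·log_e(1/6) + 1/12·log_e(1/12) + 1/3·log_e(1/3)]
H(X,Y) = 1.6762 nats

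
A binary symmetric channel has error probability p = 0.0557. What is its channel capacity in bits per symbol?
0.6899 bits

For a binary symmetric channel (BSC) with error probability p:
Capacity C = 1 - H(p) bits per symbol

where H(p) = -p log₂(p) - (1-p) log₂(1-p) is the binary entropy function.

H(0.0557) = 0.3101 bits
C = 1 - 0.3101 = 0.6899 bits per symbol

This means we can reliably transmit up to 0.6899 bits of information per channel use.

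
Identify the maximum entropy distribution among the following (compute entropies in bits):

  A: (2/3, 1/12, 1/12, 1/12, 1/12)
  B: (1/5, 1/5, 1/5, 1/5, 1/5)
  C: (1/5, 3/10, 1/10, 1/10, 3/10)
B

For a discrete distribution over n outcomes, entropy is maximized by the uniform distribution.

Computing entropies:
H(A) = 1.5850 bits
H(B) = 2.3219 bits
H(C) = 2.1710 bits

The uniform distribution (where all probabilities equal 1/5) achieves the maximum entropy of log_2(5) = 2.3219 bits.

Distribution B has the highest entropy.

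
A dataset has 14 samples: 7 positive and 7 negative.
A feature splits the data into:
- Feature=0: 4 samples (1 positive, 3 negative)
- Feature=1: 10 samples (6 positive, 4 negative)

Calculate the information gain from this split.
0.0747 bits

Information Gain = H(Y) - H(Y|Feature)

Before split:
P(positive) = 7/14 = 0.5000
H(Y) = 1.0000 bits

After split:
Feature=0: H = 0.8113 bits (weight = 4/14)
Feature=1: H = 0.9710 bits (weight = 10/14)
H(Y|Feature) = (4/14)×0.8113 + (10/14)×0.9710 = 0.9253 bits

Information Gain = 1.0000 - 0.9253 = 0.0747 bits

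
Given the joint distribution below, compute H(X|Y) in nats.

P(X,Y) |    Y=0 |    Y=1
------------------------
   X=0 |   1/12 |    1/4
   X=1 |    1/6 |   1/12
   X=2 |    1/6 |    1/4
1.0254 nats

Using the chain rule: H(X|Y) = H(X,Y) - H(Y)

First, compute H(X,Y) = 1.7046 nats

Marginal P(Y) = (5/12, 7/12)
H(Y) = 0.6792 nats

H(X|Y) = H(X,Y) - H(Y) = 1.7046 - 0.6792 = 1.0254 nats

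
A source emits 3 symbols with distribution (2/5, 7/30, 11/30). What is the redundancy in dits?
0.0107 dits

Redundancy measures how far a source is from maximum entropy:
R = H_max - H(X)

Maximum entropy for 3 symbols: H_max = log_10(3) = 0.4771 dits
Actual entropy: H(X) = 0.4664 dits
Redundancy: R = 0.4771 - 0.4664 = 0.0107 dits

This redundancy represents potential for compression: the source could be compressed by 0.0107 dits per symbol.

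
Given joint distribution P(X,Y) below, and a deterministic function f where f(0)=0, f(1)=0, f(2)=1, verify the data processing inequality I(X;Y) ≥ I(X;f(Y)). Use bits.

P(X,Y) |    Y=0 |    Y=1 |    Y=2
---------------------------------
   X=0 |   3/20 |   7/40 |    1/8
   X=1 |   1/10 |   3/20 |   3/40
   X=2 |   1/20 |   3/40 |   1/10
I(X;Y) = 0.0234, I(X;f(Y)) = 0.0214, inequality holds: 0.0234 ≥ 0.0214

Data Processing Inequality: For any Markov chain X → Y → Z, we have I(X;Y) ≥ I(X;Z).

Here Z = f(Y) is a deterministic function of Y, forming X → Y → Z.

Original I(X;Y) = 0.0234 bits

After applying f:
P(X,Z) where Z=f(Y):
- P(X,Z=0) = P(X,Y=0) + P(X,Y=1)
- P(X,Z=1) = P(X,Y=2)

I(X;Z) = I(X;f(Y)) = 0.0214 bits

Verification: 0.0234 ≥ 0.0214 ✓

Information cannot be created by processing; the function f can only lose information about X.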